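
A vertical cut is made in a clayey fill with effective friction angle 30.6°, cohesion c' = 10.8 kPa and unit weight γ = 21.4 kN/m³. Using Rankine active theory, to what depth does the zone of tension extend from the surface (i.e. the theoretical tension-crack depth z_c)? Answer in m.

K_a = tan²(45° − 30.6°/2) = 0.3253; √K_a = 0.5704.
The active pressure is zero where K_a γ z = 2c√K_a, so z_c = 2c/(γ√K_a) = 2×10.8/(21.4×0.5704) = 1.770 m.

1.77 m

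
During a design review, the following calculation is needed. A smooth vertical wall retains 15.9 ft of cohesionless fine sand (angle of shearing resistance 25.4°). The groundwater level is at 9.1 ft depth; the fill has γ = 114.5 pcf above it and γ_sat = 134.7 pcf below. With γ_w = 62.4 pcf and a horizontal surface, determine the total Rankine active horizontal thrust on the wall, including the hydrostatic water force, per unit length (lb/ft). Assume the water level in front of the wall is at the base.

6840 lb/ft

K_a = tan²(45° − φ/2) = 0.3996.
γ' = 134.7 − 62.4 = 72.30 pcf. Depth below WT = 6.8 ft.
σ'_h at WT = K_a γ d_w = 416.4 psf; at base = 416.4 + K_a γ' × 6.8 = 612.9 psf.
P₁ (0–9.1 ft) = ½×416.4×9.1 = 1895. P₂ (9.1–15.9 ft) = ½(416.4+612.9)×6.8 = 3500.
P_w = ½ γ_w h₂² = 0.5×62.4×6.8² = 1443. Total = 1895+3500+1443 = 6837 lb/ft.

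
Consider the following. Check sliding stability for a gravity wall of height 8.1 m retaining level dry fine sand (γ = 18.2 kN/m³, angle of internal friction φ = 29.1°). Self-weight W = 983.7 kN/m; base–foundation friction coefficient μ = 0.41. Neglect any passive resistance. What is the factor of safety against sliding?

1.95

K_a = tan²(45° − 29.1°/2) = 0.3456.
P_a = ½K_aγH² = 0.5×0.3456×18.2×8.1² = 206.3 kN/m, acting at H/3 = 2.700 m above the base.
FS_sliding = μW / P_a = 0.41×983.7 / 206.3 = 1.955.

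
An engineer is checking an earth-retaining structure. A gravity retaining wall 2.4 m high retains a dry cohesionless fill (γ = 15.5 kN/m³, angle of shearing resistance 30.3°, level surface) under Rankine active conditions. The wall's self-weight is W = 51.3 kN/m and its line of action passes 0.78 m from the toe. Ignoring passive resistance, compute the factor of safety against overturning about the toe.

3.40

K_a = tan²(45° − 30.3°/2) = 0.3293.
P_a = ½K_aγH² = 0.5×0.3293×15.5×2.4² = 14.70 kN/m, acting at H/3 = 0.8000 m above the base.
Overturning moment M_o = P_a × H/3 = 14.70 × 0.8000 = 11.76.
Resisting moment M_r = W × 0.78 = 51.3 × 0.78 = 40.01.
FS_overturning = M_r/M_o = 40.01/11.76 = 3.402.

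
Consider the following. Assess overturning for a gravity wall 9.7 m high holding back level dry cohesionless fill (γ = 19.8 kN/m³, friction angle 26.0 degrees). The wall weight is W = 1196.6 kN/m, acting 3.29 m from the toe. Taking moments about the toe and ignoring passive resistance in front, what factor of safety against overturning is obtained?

3.35

K_a = tan²(45° − 26.0°/2) = 0.3905.
P_a = ½K_aγH² = 0.5×0.3905×19.8×9.7² = 363.7 kN/m, acting at H/3 = 3.233 m above the base.
Overturning moment M_o = P_a × H/3 = 363.7 × 3.233 = 1176.
Resisting moment M_r = W × 3.29 = 1196.6 × 3.29 = 3937.
FS_overturning = M_r/M_o = 3937/1176 = 3.348.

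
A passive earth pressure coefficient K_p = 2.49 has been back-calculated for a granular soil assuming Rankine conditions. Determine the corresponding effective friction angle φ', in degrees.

25.3°

K_p = (1+sin φ)/(1−sin φ) ⇒ sin φ = (K_p − 1)/(K_p + 1) = 0.4269.
φ = arcsin(0.4269) = 25.27°.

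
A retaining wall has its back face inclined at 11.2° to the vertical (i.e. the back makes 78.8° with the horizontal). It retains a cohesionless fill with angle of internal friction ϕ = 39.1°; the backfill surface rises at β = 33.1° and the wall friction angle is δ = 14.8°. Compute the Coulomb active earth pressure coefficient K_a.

0.520

K_a = sin²(α+φ) / [sin²α · sin(α−δ) · (1 + √{sin(φ+δ)sin(φ−β) / (sin(α−δ)sin(α+β))})²].
With α = 78.8°, φ = 39.1°, δ = 14.8°, β = 33.1°: K_a = 0.5197.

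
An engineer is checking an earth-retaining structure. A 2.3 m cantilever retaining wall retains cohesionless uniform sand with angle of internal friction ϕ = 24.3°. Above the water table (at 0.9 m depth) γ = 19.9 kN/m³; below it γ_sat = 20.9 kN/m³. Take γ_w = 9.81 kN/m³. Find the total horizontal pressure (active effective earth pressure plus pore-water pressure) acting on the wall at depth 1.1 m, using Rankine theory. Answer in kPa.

K_a = (1 − sin φ)/(1 + sin φ) = 0.4169.
γ' = 20.9 − 9.81 = 11.09 kN/m³.
Effective vertical stress at 1.1 m: σ'_v = 19.9×0.9 + 11.09×0.200 = 20.13 kPa.
σ'_h = K_a σ'_v = 0.4169 × 20.13 = 8.392 kPa; u = γ_w × 0.200 = 1.962 kPa.
Total σ_h = 8.392 + 1.962 = 10.35 kPa.

10.4 kPa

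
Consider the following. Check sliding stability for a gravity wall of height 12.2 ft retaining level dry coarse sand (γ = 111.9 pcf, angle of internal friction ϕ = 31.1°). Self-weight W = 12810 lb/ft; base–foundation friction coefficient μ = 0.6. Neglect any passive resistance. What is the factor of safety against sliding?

2.90

K_a = tan²(45° − 31.1°/2) = 0.3188.
P_a = ½K_aγH² = 0.5×0.3188×111.9×12.2² = 2655 lb/ft, acting at H/3 = 4.067 ft above the base.
FS_sliding = μW / P_a = 0.6×12810 / 2655 = 2.895.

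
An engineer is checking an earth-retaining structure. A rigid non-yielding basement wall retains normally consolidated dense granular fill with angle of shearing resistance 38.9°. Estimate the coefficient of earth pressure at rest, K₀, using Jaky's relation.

K₀ = 1 − sin φ' = 1 − sin 38.9° = 0.3720.

0.372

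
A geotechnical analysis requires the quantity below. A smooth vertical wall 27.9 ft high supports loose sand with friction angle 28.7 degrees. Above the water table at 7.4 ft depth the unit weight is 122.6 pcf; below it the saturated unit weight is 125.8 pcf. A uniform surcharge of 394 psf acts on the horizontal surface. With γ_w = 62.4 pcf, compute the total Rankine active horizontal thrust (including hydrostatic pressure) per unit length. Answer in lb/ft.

K_a = tan²(45° − φ/2) = 0.3511.
γ' = 125.8 − 62.4 = 63.40 pcf. h₂ = H − d_w = 20.5 ft.
σ'_h: at surface K_a·q = 138.4; at WT K_a(q+γd_w) = 456.9; at base K_a(q+γd_w+γ'h₂) = 913.3 psf.
P₁ = ½(138.4+456.9)×7.4 = 2203; P₂ = ½(456.9+913.3)×20.5 = 14040; P_w = ½γ_w h₂² = 13110.
Total = 2203+14040+13110 = 29360 lb/ft.

29400 lb/ft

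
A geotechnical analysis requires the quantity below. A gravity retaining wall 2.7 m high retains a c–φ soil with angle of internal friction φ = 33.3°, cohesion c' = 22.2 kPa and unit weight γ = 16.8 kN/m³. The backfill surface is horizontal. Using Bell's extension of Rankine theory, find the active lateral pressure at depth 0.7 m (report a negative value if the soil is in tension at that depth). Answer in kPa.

-20.5 kPa

K_a = (1 − sin φ)/(1 + sin φ) = 0.2911.
σ_a = K_a γ z − 2c√K_a = 0.2911×16.8×0.7 − 2×22.2×0.5396 = -20.53 kPa.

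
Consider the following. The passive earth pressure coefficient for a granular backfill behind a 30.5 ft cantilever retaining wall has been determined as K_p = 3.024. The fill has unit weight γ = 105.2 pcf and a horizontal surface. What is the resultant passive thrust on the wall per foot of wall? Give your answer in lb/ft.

P = ½ K_p γ H² = 0.5 × 3.024 × 105.2 × 30.5² = 148000 lb/ft.

148000 lb/ft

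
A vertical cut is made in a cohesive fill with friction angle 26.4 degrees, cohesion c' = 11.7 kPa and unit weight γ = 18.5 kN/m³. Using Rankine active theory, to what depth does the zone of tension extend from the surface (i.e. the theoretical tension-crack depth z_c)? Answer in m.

2.04 m

K_a = tan²(45° − 26.4°/2) = 0.3844; √K_a = 0.6200.
The active pressure is zero where K_a γ z = 2c√K_a, so z_c = 2c/(γ√K_a) = 2×11.7/(18.5×0.6200) = 2.040 m.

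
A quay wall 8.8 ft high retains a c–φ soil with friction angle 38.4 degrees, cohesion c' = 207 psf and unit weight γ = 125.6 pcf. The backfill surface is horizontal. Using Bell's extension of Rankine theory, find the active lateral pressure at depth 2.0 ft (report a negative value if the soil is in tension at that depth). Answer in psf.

K_a = (1 − sin φ)/(1 + sin φ) = 0.2337.
σ_a = K_a γ z − 2c√K_a = 0.2337×125.6×2.0 − 2×207×0.4834 = -141.4 psf.

-141 psf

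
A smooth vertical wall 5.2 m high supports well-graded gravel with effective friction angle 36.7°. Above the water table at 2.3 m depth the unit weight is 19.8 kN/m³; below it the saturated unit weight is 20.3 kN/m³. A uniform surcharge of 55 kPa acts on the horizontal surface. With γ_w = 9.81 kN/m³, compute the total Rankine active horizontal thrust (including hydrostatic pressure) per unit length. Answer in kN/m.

171 kN/m

K_a = tan²(45° − φ/2) = 0.2519.
γ' = 20.3 − 9.81 = 10.49 kN/m³. h₂ = H − d_w = 2.9 m.
σ'_h: at surface K_a·q = 13.85; at WT K_a(q+γd_w) = 25.32; at base K_a(q+γd_w+γ'h₂) = 32.98 kPa.
P₁ = ½(13.85+25.32)×2.3 = 45.05; P₂ = ½(25.32+32.98)×2.9 = 84.54; P_w = ½γ_w h₂² = 41.25.
Total = 45.05+84.54+41.25 = 170.8 kN/m.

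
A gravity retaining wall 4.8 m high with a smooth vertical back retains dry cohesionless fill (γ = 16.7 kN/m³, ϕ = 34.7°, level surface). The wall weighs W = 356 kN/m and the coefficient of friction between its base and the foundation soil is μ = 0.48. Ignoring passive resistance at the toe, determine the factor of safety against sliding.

3.24

K_a = tan²(45° − 34.7°/2) = 0.2745.
P_a = ½K_aγH² = 0.5×0.2745×16.7×4.8² = 52.80 kN/m, acting at H/3 = 1.600 m above the base.
FS_sliding = μW / P_a = 0.48×356 / 52.80 = 3.236.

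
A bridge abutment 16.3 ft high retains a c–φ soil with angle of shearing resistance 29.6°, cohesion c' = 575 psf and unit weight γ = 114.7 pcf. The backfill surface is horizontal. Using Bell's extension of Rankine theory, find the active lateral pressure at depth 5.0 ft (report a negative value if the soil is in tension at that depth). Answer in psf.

K_a = (1 − sin φ)/(1 + sin φ) = 0.3387.
σ_a = K_a γ z − 2c√K_a = 0.3387×114.7×5.0 − 2×575×0.5820 = -475.0 psf.

-475 psf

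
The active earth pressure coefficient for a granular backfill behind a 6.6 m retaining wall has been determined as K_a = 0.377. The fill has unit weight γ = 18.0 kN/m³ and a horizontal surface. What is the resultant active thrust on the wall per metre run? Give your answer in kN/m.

148 kN/m

P = ½ K_a γ H² = 0.5 × 0.377 × 18.0 × 6.6² = 147.8 kN/m.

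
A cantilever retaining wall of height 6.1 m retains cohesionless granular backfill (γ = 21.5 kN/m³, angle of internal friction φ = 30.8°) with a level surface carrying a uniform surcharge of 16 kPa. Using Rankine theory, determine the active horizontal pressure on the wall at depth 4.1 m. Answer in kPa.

33.6 kPa

K_a = (1 − sin φ)/(1 + sin φ) = 0.3227.
σ_v = γz + q = 21.5 × 4.1 + 16 = 104.1 kPa.
σ_h = K_a σ_v = 0.3227 × 104.1 = 33.61 kPa.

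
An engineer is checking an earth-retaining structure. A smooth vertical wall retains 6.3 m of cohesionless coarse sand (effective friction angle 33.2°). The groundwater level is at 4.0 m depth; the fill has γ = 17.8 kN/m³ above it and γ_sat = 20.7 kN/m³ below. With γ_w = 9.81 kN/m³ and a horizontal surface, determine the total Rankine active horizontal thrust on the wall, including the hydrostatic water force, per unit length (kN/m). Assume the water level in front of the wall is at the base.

124 kN/m

K_a = tan²(45° − φ/2) = 0.2924.
γ' = 20.7 − 9.81 = 10.89 kN/m³. Depth below WT = 2.3 m.
σ'_h at WT = K_a γ d_w = 20.82 kPa; at base = 20.82 + K_a γ' × 2.3 = 28.14 kPa.
P₁ (0–4.0 m) = ½×20.82×4.0 = 41.63. P₂ (4.0–6.3 m) = ½(20.82+28.14)×2.3 = 56.30.
P_w = ½ γ_w h₂² = 0.5×9.81×2.3² = 25.95. Total = 41.63+56.30+25.95 = 123.9 kN/m.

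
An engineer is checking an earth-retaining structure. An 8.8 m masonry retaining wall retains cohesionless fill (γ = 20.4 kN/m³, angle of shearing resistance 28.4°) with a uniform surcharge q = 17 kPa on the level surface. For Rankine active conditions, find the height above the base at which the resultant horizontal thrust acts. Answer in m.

3.17 m

K_a = 0.3554.
Triangular part P₁ = ½K_aγH² = 280.7 at H/3 = 2.933 m; rectangular part P₂ = K_a q H = 53.16 at H/2 = 4.400 m.
ȳ = (P₁·2.933 + P₂·4.400)/(P₁+P₂) = 3.167 m.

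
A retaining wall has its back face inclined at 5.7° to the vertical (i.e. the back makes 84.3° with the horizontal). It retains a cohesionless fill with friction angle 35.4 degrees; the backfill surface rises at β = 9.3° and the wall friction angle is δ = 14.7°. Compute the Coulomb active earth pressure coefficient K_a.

0.317

K_a = sin²(α+φ) / [sin²α · sin(α−δ) · (1 + √{sin(φ+δ)sin(φ−β) / (sin(α−δ)sin(α+β))})²].
With α = 84.3°, φ = 35.4°, δ = 14.7°, β = 9.3°: K_a = 0.3173.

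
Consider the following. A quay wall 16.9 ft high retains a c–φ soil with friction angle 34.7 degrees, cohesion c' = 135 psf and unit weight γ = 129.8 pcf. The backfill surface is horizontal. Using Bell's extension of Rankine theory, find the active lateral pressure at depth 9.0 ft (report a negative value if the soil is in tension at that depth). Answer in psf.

K_a = (1 − sin φ)/(1 + sin φ) = 0.2745.
σ_a = K_a γ z − 2c√K_a = 0.2745×129.8×9.0 − 2×135×0.5239 = 179.2 psf.

179 psf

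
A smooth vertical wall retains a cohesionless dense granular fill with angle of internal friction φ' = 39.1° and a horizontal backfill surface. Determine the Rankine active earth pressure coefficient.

K_a = tan²(45° − φ/2) = tan²(25.45°) = 0.2265.

0.226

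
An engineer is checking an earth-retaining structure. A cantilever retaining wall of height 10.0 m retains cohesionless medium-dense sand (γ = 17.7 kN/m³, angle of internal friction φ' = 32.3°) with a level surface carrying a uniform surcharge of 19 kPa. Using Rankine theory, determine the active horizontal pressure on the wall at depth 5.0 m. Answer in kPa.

K_a = (1 − sin φ)/(1 + sin φ) = 0.3035.
σ_v = γz + q = 17.7 × 5.0 + 19 = 107.5 kPa.
σ_h = K_a σ_v = 0.3035 × 107.5 = 32.62 kPa.

32.6 kPa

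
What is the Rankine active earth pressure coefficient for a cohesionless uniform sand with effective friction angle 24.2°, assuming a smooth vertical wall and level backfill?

0.419

K_a = (1 − sin φ)/(1 + sin φ) = (1 − sin 24.2°)/(1 + sin 24.2°) = 0.4185.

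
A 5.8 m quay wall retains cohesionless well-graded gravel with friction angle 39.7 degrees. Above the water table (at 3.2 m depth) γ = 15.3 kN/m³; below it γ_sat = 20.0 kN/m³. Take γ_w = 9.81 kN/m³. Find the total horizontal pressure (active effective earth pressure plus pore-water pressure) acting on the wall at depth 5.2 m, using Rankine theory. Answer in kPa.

K_a = (1 − sin φ)/(1 + sin φ) = 0.2204.
γ' = 20.0 − 9.81 = 10.19 kN/m³.
Effective vertical stress at 5.2 m: σ'_v = 15.3×3.2 + 10.19×2.00 = 69.34 kPa.
σ'_h = K_a σ'_v = 0.2204 × 69.34 = 15.28 kPa; u = γ_w × 2.00 = 19.62 kPa.
Total σ_h = 15.28 + 19.62 = 34.90 kPa.

34.9 kPa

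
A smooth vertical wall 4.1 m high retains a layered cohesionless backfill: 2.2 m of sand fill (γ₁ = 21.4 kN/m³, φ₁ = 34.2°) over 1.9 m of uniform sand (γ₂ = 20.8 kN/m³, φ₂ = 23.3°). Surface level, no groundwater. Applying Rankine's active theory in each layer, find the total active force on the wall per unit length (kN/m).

69.5 kN/m

K_a1 = tan²(45°−34.2°/2) = 0.2803; K_a2 = tan²(45°−23.3°/2) = 0.4331.
Layer 1: σ at base = K_a1 γ₁ h₁ = 13.20 kPa; P₁ = ½×13.20×2.2 = 14.52.
Layer 2: σ_v at top = γ₁h₁ = 47.08; σ_h top = K_a2×47.08 = 20.39; σ_h base = K_a2×(47.08+20.8×1.9) = 37.51.
P₂ = ½(20.39+37.51)×1.9 = 55.01. Total P_a = 14.52+55.01 = 69.52 kN/m.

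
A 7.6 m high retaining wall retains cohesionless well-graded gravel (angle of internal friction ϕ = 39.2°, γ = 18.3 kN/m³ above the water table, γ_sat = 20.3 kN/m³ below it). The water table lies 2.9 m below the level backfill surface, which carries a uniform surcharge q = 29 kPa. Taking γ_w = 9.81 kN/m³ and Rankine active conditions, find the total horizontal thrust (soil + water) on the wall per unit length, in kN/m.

258 kN/m

K_a = tan²(45° − φ/2) = 0.2255.
γ' = 20.3 − 9.81 = 10.49 kN/m³. h₂ = H − d_w = 4.7 m.
σ'_h: at surface K_a·q = 6.539; at WT K_a(q+γd_w) = 18.50; at base K_a(q+γd_w+γ'h₂) = 29.62 kPa.
P₁ = ½(6.539+18.50)×2.9 = 36.31; P₂ = ½(18.50+29.62)×4.7 = 113.1; P_w = ½γ_w h₂² = 108.4.
Total = 36.31+113.1+108.4 = 257.8 kN/m.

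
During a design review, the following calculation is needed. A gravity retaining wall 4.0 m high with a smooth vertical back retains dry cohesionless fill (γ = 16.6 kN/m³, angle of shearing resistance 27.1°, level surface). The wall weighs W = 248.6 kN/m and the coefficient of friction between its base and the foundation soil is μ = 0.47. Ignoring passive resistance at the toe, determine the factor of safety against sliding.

2.35

K_a = tan²(45° − 27.1°/2) = 0.3741.
P_a = ½K_aγH² = 0.5×0.3741×16.6×4.0² = 49.67 kN/m, acting at H/3 = 1.333 m above the base.
FS_sliding = μW / P_a = 0.47×248.6 / 49.67 = 2.352.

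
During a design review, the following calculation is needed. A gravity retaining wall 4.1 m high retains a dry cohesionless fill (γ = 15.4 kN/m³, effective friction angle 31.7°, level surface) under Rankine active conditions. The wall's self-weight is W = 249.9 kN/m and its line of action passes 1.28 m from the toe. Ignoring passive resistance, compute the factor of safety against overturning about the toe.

K_a = tan²(45° − 31.7°/2) = 0.3111.
P_a = ½K_aγH² = 0.5×0.3111×15.4×4.1² = 40.26 kN/m, acting at H/3 = 1.367 m above the base.
Overturning moment M_o = P_a × H/3 = 40.26 × 1.367 = 55.03.
Resisting moment M_r = W × 1.28 = 249.9 × 1.28 = 319.9.
FS_overturning = M_r/M_o = 319.9/55.03 = 5.813.

5.81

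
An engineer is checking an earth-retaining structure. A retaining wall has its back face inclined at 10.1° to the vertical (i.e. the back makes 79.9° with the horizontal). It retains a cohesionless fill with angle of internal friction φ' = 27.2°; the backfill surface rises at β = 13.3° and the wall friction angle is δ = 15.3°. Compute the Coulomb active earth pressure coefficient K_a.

K_a = sin²(α+φ) / [sin²α · sin(α−δ) · (1 + √{sin(φ+δ)sin(φ−β) / (sin(α−δ)sin(α+β))})²].
With α = 79.9°, φ = 27.2°, δ = 15.3°, β = 13.3°: K_a = 0.5144.

0.514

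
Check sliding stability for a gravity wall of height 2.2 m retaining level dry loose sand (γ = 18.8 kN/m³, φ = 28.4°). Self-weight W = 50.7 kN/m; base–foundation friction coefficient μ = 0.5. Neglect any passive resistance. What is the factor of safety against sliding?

K_a = tan²(45° − 28.4°/2) = 0.3554.
P_a = ½K_aγH² = 0.5×0.3554×18.8×2.2² = 16.17 kN/m, acting at H/3 = 0.7333 m above the base.
FS_sliding = μW / P_a = 0.5×50.7 / 16.17 = 1.568.

1.57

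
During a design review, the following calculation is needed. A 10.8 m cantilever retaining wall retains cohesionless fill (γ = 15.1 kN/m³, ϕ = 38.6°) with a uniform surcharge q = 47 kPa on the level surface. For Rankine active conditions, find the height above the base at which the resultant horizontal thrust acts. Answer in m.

K_a = 0.2316.
Triangular part P₁ = ½K_aγH² = 204.0 at H/3 = 3.600 m; rectangular part P₂ = K_a q H = 117.6 at H/2 = 5.400 m.
ȳ = (P₁·3.600 + P₂·5.400)/(P₁+P₂) = 4.258 m.

4.26 m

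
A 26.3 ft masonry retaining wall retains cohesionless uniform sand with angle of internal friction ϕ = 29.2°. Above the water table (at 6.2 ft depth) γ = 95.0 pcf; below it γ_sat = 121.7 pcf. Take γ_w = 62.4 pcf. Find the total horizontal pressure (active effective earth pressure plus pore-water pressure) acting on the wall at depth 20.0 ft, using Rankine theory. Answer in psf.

K_a = (1 − sin φ)/(1 + sin φ) = 0.3442.
γ' = 121.7 − 62.4 = 59.30 pcf.
Effective vertical stress at 20.0 ft: σ'_v = 95.0×6.2 + 59.30×13.8 = 1407 psf.
σ'_h = K_a σ'_v = 0.3442 × 1407 = 484.4 psf; u = γ_w × 13.8 = 861.1 psf.
Total σ_h = 484.4 + 861.1 = 1346 psf.

1350 psf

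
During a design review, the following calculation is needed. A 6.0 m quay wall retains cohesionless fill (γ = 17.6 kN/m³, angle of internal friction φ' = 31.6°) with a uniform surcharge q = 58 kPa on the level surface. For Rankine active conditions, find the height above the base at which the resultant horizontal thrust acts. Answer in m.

2.52 m

K_a = 0.3123.
Triangular part P₁ = ½K_aγH² = 98.95 at H/3 = 2.000 m; rectangular part P₂ = K_a q H = 108.7 at H/2 = 3.000 m.
ȳ = (P₁·2.000 + P₂·3.000)/(P₁+P₂) = 2.523 m.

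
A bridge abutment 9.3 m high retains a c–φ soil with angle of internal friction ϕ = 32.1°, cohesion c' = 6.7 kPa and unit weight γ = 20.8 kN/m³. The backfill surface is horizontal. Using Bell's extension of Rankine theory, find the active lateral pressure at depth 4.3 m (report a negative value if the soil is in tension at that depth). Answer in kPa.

K_a = (1 − sin φ)/(1 + sin φ) = 0.3060.
σ_a = K_a γ z − 2c√K_a = 0.3060×20.8×4.3 − 2×6.7×0.5532 = 19.96 kPa.

20.0 kPa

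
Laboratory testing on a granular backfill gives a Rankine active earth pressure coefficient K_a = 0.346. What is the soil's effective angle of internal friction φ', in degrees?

K_a = tan²(45° − φ/2) ⇒ 45° − φ/2 = arctan(√0.346) = 30.46°.
φ = 2(45° − 30.46°) = 29.07°.

29.1°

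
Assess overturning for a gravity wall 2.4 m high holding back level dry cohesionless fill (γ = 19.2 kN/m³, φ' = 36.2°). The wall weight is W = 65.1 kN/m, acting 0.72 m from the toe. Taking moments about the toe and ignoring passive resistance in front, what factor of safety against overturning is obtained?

K_a = tan²(45° − 36.2°/2) = 0.2574.
P_a = ½K_aγH² = 0.5×0.2574×19.2×2.4² = 14.23 kN/m, acting at H/3 = 0.8000 m above the base.
Overturning moment M_o = P_a × H/3 = 14.23 × 0.8000 = 11.39.
Resisting moment M_r = W × 0.72 = 65.1 × 0.72 = 46.87.
FS_overturning = M_r/M_o = 46.87/11.39 = 4.117.

4.12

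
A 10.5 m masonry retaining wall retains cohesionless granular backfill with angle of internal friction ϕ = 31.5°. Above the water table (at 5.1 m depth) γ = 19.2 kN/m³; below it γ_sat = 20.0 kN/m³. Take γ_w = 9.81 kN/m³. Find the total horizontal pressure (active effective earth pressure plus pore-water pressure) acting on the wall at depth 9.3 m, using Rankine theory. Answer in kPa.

85.3 kPa

K_a = (1 − sin φ)/(1 + sin φ) = 0.3136.
γ' = 20.0 − 9.81 = 10.19 kN/m³.
Effective vertical stress at 9.3 m: σ'_v = 19.2×5.1 + 10.19×4.20 = 140.7 kPa.
σ'_h = K_a σ'_v = 0.3136 × 140.7 = 44.13 kPa; u = γ_w × 4.20 = 41.20 kPa.
Total σ_h = 44.13 + 41.20 = 85.34 kPa.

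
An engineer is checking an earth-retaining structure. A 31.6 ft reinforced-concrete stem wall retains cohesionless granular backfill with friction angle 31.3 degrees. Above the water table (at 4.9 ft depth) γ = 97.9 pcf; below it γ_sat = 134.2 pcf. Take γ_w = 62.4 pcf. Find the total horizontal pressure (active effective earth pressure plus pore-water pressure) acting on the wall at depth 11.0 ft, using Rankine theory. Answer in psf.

671 psf

K_a = (1 − sin φ)/(1 + sin φ) = 0.3162.
γ' = 134.2 − 62.4 = 71.80 pcf.
Effective vertical stress at 11.0 ft: σ'_v = 97.9×4.9 + 71.80×6.10 = 917.7 psf.
σ'_h = K_a σ'_v = 0.3162 × 917.7 = 290.2 psf; u = γ_w × 6.10 = 380.6 psf.
Total σ_h = 290.2 + 380.6 = 670.8 psf.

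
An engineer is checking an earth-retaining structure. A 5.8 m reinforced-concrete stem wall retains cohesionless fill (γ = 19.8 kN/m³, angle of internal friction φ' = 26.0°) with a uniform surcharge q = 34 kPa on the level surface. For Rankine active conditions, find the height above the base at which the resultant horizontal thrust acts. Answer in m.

2.29 m

K_a = 0.3905.
Triangular part P₁ = ½K_aγH² = 130.0 at H/3 = 1.933 m; rectangular part P₂ = K_a q H = 77.00 at H/2 = 2.900 m.
ȳ = (P₁·1.933 + P₂·2.900)/(P₁+P₂) = 2.293 m.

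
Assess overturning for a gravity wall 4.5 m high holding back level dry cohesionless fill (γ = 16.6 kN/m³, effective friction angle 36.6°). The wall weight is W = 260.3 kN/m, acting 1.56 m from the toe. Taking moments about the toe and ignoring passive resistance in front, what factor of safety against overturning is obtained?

K_a = tan²(45° − 36.6°/2) = 0.2530.
P_a = ½K_aγH² = 0.5×0.2530×16.6×4.5² = 42.52 kN/m, acting at H/3 = 1.500 m above the base.
Overturning moment M_o = P_a × H/3 = 42.52 × 1.500 = 63.77.
Resisting moment M_r = W × 1.56 = 260.3 × 1.56 = 406.1.
FS_overturning = M_r/M_o = 406.1/63.77 = 6.367.

6.37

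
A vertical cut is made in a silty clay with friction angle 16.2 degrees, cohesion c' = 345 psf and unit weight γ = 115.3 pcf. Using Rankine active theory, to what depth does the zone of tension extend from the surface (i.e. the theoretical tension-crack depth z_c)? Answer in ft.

7.97 ft

K_a = tan²(45° − 16.2°/2) = 0.5637; √K_a = 0.7508.
The active pressure is zero where K_a γ z = 2c√K_a, so z_c = 2c/(γ√K_a) = 2×345/(115.3×0.7508) = 7.970 ft.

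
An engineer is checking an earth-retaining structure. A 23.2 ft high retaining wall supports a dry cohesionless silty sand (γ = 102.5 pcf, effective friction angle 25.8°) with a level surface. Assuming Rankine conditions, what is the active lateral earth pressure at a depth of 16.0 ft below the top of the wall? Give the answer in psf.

K_a = (1 − sin φ)/(1 + sin φ) = 0.3935.
σ_h = K_a γ z = 0.3935 × 102.5 × 16.0 = 645.3 psf.

645 psf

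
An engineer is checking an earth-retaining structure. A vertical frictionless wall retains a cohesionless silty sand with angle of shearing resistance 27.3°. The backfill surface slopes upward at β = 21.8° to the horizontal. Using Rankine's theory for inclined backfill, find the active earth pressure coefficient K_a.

0.511

K_a = cos β · (cos β − √(cos²β − cos²φ)) / (cos β + √(cos²β − cos²φ)).
cos β = 0.9285, cos φ = 0.8886, √(cos²β − cos²φ) = 0.2692.
K_a = 0.9285 × (0.9285 − 0.2692)/(0.9285 + 0.2692) = 0.5112.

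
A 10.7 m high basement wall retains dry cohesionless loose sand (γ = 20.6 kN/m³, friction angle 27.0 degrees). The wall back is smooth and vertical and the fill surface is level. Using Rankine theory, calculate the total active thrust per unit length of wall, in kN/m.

K_a = tan²(45° − φ/2) = 0.3755.
P_a = ½ K_a γ H² = 0.5 × 0.3755 × 20.6 × 10.7² = 442.8 kN/m.

443 kN/m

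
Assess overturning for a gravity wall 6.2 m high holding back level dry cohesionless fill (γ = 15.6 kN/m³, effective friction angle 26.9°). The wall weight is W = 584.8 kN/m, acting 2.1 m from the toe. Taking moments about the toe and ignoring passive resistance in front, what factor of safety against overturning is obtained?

K_a = tan²(45° − 26.9°/2) = 0.3770.
P_a = ½K_aγH² = 0.5×0.3770×15.6×6.2² = 113.0 kN/m, acting at H/3 = 2.067 m above the base.
Overturning moment M_o = P_a × H/3 = 113.0 × 2.067 = 233.6.
Resisting moment M_r = W × 2.1 = 584.8 × 2.1 = 1228.
FS_overturning = M_r/M_o = 1228/233.6 = 5.257.

5.26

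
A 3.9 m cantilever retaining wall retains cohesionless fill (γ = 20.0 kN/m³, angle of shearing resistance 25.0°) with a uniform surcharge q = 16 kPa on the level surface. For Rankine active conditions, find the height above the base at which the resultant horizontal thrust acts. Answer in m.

1.49 m

K_a = 0.4059.
Triangular part P₁ = ½K_aγH² = 61.73 at H/3 = 1.300 m; rectangular part P₂ = K_a q H = 25.33 at H/2 = 1.950 m.
ȳ = (P₁·1.300 + P₂·1.950)/(P₁+P₂) = 1.489 m.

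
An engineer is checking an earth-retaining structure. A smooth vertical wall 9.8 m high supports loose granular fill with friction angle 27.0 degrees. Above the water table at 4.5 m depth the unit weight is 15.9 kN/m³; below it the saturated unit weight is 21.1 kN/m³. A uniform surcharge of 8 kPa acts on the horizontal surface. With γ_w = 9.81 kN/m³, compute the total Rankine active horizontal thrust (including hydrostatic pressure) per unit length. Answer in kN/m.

K_a = tan²(45° − φ/2) = 0.3755.
γ' = 21.1 − 9.81 = 11.29 kN/m³. h₂ = H − d_w = 5.3 m.
σ'_h: at surface K_a·q = 3.004; at WT K_a(q+γd_w) = 29.87; at base K_a(q+γd_w+γ'h₂) = 52.34 kPa.
P₁ = ½(3.004+29.87)×4.5 = 73.97; P₂ = ½(29.87+52.34)×5.3 = 217.9; P_w = ½γ_w h₂² = 137.8.
Total = 73.97+217.9+137.8 = 429.6 kN/m.

430 kN/m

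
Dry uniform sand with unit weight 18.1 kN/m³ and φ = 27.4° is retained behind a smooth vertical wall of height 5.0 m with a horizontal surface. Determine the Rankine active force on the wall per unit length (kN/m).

K_a = tan²(45° − φ/2) = 0.3697.
P_a = ½ K_a γ H² = 0.5 × 0.3697 × 18.1 × 5.0² = 83.64 kN/m.

83.6 kN/m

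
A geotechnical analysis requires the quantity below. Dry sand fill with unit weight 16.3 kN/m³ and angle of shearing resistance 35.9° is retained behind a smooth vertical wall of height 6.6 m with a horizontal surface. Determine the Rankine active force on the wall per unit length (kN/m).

K_a = tan²(45° − φ/2) = 0.2607.
P_a = ½ K_a γ H² = 0.5 × 0.2607 × 16.3 × 6.6² = 92.57 kN/m.

92.6 kN/m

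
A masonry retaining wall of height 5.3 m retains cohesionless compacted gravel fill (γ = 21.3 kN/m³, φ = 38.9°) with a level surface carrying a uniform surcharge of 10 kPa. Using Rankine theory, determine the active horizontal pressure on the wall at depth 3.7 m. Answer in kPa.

K_a = (1 − sin φ)/(1 + sin φ) = 0.2285.
σ_v = γz + q = 21.3 × 3.7 + 10 = 88.81 kPa.
σ_h = K_a σ_v = 0.2285 × 88.81 = 20.30 kPa.

20.3 kPa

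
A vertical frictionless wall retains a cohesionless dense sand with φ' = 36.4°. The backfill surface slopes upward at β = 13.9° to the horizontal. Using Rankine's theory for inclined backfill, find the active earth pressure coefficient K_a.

0.275

K_a = cos β · (cos β − √(cos²β − cos²φ)) / (cos β + √(cos²β − cos²φ)).
cos β = 0.9707, cos φ = 0.8049, √(cos²β − cos²φ) = 0.5426.
K_a = 0.9707 × (0.9707 − 0.5426)/(0.9707 + 0.5426) = 0.2746.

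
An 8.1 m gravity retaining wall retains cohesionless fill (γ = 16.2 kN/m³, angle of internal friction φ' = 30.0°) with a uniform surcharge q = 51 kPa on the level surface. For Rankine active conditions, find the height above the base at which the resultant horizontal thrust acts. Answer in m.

K_a = 0.3333.
Triangular part P₁ = ½K_aγH² = 177.1 at H/3 = 2.700 m; rectangular part P₂ = K_a q H = 137.7 at H/2 = 4.050 m.
ȳ = (P₁·2.700 + P₂·4.050)/(P₁+P₂) = 3.290 m.

3.29 m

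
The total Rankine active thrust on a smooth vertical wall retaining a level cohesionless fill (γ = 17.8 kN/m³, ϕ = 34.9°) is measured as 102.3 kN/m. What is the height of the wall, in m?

K_a = 0.2721. P_a = ½ K_a γ H² ⇒ H = √(2P_a/(K_a γ)).
H = √(2×102.3/(0.2721×17.8)) = 6.499 m.

6.50 m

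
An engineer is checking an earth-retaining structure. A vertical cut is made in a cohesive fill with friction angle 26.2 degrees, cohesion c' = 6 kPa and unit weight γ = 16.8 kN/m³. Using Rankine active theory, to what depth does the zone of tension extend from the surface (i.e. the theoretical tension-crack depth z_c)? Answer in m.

1.15 m

K_a = tan²(45° − 26.2°/2) = 0.3874; √K_a = 0.6224.
The active pressure is zero where K_a γ z = 2c√K_a, so z_c = 2c/(γ√K_a) = 2×6/(16.8×0.6224) = 1.148 m.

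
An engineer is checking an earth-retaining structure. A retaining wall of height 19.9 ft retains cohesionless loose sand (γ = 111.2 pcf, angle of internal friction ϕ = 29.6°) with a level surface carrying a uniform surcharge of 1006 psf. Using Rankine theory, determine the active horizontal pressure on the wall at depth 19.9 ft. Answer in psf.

K_a = (1 − sin φ)/(1 + sin φ) = 0.3387.
σ_v = γz + q = 111.2 × 19.9 + 1006 = 3219 psf.
σ_h = K_a σ_v = 0.3387 × 3219 = 1090 psf.

1090 psf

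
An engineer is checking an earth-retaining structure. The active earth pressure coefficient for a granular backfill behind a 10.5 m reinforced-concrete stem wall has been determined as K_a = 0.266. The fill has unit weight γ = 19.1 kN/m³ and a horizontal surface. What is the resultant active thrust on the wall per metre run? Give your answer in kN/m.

280 kN/m

P = ½ K_a γ H² = 0.5 × 0.266 × 19.1 × 10.5² = 280.1 kN/m.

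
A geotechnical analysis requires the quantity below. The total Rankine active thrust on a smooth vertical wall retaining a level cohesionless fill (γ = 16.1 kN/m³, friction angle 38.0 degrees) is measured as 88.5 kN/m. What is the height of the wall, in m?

K_a = 0.2379. P_a = ½ K_a γ H² ⇒ H = √(2P_a/(K_a γ)).
H = √(2×88.5/(0.2379×16.1)) = 6.798 m.

6.80 m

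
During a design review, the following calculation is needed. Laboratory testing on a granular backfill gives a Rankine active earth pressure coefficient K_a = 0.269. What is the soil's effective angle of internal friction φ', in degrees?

35.2°

K_a = tan²(45° − φ/2) ⇒ 45° − φ/2 = arctan(√0.269) = 27.41°.
φ = 2(45° − 27.41°) = 35.17°.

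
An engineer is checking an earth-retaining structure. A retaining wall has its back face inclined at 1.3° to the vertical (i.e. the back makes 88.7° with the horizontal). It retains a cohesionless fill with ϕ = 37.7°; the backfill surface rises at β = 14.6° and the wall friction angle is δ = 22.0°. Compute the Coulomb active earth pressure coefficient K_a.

0.270

K_a = sin²(α+φ) / [sin²α · sin(α−δ) · (1 + √{sin(φ+δ)sin(φ−β) / (sin(α−δ)sin(α+β))})²].
With α = 88.7°, φ = 37.7°, δ = 22.0°, β = 14.6°: K_a = 0.2704.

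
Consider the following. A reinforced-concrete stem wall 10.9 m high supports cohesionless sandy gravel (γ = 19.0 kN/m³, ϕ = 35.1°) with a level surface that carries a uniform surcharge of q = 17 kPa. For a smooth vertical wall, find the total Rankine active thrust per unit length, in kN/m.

K_a = tan²(45° − φ/2) = 0.2698.
Soil triangle: ½ K_a γ H² = 0.5×0.2698×19.0×10.9² = 304.6 kN/m.
Surcharge rectangle: K_a q H = 0.2698×17×10.9 = 50.00 kN/m.
Total = 304.6 + 50.00 = 354.6 kN/m.

355 kN/m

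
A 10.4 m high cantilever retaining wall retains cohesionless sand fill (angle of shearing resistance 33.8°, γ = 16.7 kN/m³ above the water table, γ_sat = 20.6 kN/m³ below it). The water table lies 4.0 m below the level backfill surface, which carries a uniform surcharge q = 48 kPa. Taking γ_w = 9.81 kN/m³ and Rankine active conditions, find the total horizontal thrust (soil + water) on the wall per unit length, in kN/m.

K_a = tan²(45° − φ/2) = 0.2851.
γ' = 20.6 − 9.81 = 10.79 kN/m³. h₂ = H − d_w = 6.4 m.
σ'_h: at surface K_a·q = 13.68; at WT K_a(q+γd_w) = 32.73; at base K_a(q+γd_w+γ'h₂) = 52.42 kPa.
P₁ = ½(13.68+32.73)×4.0 = 92.83; P₂ = ½(32.73+52.42)×6.4 = 272.5; P_w = ½γ_w h₂² = 200.9.
Total = 92.83+272.5+200.9 = 566.2 kN/m.

566 kN/m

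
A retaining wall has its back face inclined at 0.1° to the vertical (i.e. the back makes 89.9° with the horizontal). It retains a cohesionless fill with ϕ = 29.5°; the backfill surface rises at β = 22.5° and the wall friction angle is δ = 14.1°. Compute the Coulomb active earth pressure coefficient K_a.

0.459

K_a = sin²(α+φ) / [sin²α · sin(α−δ) · (1 + √{sin(φ+δ)sin(φ−β) / (sin(α−δ)sin(α+β))})²].
With α = 89.9°, φ = 29.5°, δ = 14.1°, β = 22.5°: K_a = 0.4589.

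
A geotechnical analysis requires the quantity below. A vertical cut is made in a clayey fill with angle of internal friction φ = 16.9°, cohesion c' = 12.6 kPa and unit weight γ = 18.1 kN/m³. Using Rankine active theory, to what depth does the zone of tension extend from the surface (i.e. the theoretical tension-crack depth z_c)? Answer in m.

K_a = tan²(45° − 16.9°/2) = 0.5495; √K_a = 0.7413.
The active pressure is zero where K_a γ z = 2c√K_a, so z_c = 2c/(γ√K_a) = 2×12.6/(18.1×0.7413) = 1.878 m.

1.88 m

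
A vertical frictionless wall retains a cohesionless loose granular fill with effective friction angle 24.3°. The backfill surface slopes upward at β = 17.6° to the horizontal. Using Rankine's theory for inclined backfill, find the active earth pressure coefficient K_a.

K_a = cos β · (cos β − √(cos²β − cos²φ)) / (cos β + √(cos²β − cos²φ)).
cos β = 0.9532, cos φ = 0.9114, √(cos²β − cos²φ) = 0.2791.
K_a = 0.9532 × (0.9532 − 0.2791)/(0.9532 + 0.2791) = 0.5214.

0.521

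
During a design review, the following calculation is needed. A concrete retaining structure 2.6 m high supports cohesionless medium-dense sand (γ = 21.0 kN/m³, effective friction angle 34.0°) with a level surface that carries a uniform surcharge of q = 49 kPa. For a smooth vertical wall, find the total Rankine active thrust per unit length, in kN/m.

56.1 kN/m

K_a = tan²(45° − φ/2) = 0.2827.
Soil triangle: ½ K_a γ H² = 0.5×0.2827×21.0×2.6² = 20.07 kN/m.
Surcharge rectangle: K_a q H = 0.2827×49×2.6 = 36.02 kN/m.
Total = 20.07 + 36.02 = 56.08 kN/m.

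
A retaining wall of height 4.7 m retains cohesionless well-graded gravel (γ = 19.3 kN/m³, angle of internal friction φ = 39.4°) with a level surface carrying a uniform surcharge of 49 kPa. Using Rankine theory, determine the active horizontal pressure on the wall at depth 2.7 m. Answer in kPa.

22.6 kPa

K_a = (1 − sin φ)/(1 + sin φ) = 0.2234.
σ_v = γz + q = 19.3 × 2.7 + 49 = 101.1 kPa.
σ_h = K_a σ_v = 0.2234 × 101.1 = 22.59 kPa.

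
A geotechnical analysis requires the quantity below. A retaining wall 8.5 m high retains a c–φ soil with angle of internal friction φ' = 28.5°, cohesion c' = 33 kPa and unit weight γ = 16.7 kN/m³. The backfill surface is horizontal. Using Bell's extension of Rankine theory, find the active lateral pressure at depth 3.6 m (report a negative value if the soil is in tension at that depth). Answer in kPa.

-18.0 kPa

K_a = (1 − sin φ)/(1 + sin φ) = 0.3540.
σ_a = K_a γ z − 2c√K_a = 0.3540×16.7×3.6 − 2×33×0.5949 = -17.99 kPa.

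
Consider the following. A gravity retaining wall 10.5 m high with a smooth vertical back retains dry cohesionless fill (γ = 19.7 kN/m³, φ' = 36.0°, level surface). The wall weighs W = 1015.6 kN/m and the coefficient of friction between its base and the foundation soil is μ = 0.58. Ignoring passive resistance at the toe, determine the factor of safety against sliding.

2.09

K_a = tan²(45° − 36.0°/2) = 0.2596.
P_a = ½K_aγH² = 0.5×0.2596×19.7×10.5² = 281.9 kN/m, acting at H/3 = 3.500 m above the base.
FS_sliding = μW / P_a = 0.58×1015.6 / 281.9 = 2.089.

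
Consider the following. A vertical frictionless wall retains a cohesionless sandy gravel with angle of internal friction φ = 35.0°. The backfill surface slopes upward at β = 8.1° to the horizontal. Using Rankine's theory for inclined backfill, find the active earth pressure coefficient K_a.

K_a = cos β · (cos β − √(cos²β − cos²φ)) / (cos β + √(cos²β − cos²φ)).
cos β = 0.9900, cos φ = 0.8192, √(cos²β − cos²φ) = 0.5560.
K_a = 0.9900 × (0.9900 − 0.5560)/(0.9900 + 0.5560) = 0.2779.

0.278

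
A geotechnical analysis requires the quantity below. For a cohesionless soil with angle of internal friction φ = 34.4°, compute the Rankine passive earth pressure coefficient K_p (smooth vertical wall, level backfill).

K_p = (1 + sin φ)/(1 − sin φ) = tan²(45° + 34.4°/2) = 3.597.

3.60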